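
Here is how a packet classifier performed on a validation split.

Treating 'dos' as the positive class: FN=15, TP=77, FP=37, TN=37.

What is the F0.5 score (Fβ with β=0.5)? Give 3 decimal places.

0.703

Fβ = (1+β²)·TP / ((1+β²)·TP + β²·FN + FP), with β²=1/4
= 1.25·77 / (1.25·77 + 0.25·15 + 37) = 0.703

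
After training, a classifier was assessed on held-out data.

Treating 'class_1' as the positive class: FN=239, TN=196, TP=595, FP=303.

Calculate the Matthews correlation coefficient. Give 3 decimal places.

0.110

MCC = (TP·TN − FP·FN) / √((TP+FP)(TP+FN)(TN+FP)(TN+FN))
Numerator = 595·196 − 303·239 = 44203
Denominator = √(898·834·499·435) = √162566924580 = 403195.8886
MCC = 44203 / 403195.8886 = 0.110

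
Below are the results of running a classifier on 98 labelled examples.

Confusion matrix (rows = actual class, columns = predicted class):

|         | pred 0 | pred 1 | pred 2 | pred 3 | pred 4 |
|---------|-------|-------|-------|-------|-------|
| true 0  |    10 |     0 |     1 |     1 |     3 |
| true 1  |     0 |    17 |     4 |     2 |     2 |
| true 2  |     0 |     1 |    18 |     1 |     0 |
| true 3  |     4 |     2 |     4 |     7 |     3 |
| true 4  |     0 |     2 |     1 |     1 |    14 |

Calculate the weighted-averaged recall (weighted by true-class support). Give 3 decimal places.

Per-class recall (TP/(TP+FN)):
  0: TP=10, FN=0+1+1+3=5 → 10/15 = 0.6667
  1: TP=17, FN=0+4+2+2=8 → 17/25 = 0.6800
  2: TP=18, FN=0+1+1+0=2 → 18/20 = 0.9000
  3: TP=7, FN=4+2+4+3=13 → 7/20 = 0.3500
  4: TP=14, FN=0+2+1+1=4 → 14/18 = 0.7778
Weighted-recall = Σ (supportᵢ/N)·recallᵢ with N=98: (15/98)·0.6667 + (25/98)·0.6800 + (20/98)·0.9000 + (20/98)·0.3500 + (18/98)·0.7778 = 0.673

0.673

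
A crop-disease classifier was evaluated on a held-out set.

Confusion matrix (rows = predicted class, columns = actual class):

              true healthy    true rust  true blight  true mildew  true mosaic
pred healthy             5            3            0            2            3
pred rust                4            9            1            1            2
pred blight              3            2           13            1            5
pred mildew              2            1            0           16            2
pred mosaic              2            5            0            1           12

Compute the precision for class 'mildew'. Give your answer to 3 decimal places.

One-vs-rest for 'mildew': TP = diagonal; FP = other classes predicted 'mildew'; FN = 'mildew' predicted as other.
precision = TP/(TP+FP).
mildew: TP=16, FP=2+1+0+2=5 → 16/21 = 0.7619

0.762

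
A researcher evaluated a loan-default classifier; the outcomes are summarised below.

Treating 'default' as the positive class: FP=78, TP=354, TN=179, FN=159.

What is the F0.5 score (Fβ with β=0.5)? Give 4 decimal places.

Fβ = (1+β²)·TP / ((1+β²)·TP + β²·FN + FP), with β²=1/4
= 1.25·354 / (1.25·354 + 0.25·159 + 78) = 0.7898

0.7898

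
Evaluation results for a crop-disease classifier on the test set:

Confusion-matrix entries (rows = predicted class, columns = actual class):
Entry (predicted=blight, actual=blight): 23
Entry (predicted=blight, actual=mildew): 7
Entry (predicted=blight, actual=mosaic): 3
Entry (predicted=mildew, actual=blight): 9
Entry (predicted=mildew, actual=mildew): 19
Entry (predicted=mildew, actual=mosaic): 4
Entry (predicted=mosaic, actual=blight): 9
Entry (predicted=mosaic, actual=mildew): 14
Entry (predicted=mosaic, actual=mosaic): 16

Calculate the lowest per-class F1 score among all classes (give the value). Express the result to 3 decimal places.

Per-class F1 score (2·TP/(2·TP+FP+FN)):
  blight: TP=23, FP=7+3=10, FN=9+9=18 → 46/74 = 0.6216
  mildew: TP=19, FP=9+4=13, FN=7+14=21 → 38/72 = 0.5278
  mosaic: TP=16, FP=9+14=23, FN=3+4=7 → 32/62 = 0.5161
Lowest is class 'mosaic' with F1 score = 0.516.

0.516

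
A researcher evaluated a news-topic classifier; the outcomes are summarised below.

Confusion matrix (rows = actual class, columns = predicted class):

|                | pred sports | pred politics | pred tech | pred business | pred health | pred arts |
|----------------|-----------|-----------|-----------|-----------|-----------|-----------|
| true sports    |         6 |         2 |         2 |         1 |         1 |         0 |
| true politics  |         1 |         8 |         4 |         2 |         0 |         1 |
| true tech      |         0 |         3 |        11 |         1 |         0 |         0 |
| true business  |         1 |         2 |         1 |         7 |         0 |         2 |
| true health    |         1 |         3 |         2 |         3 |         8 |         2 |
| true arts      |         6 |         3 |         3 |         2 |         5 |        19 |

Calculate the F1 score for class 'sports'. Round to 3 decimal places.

One-vs-rest for 'sports': TP = diagonal; FP = other classes predicted 'sports'; FN = 'sports' predicted as other.
F1 score = 2·TP/(2·TP+FP+FN).
sports: TP=6, FP=1+0+1+1+6=9, FN=2+2+1+1+0=6 → 12/27 = 0.4444

0.444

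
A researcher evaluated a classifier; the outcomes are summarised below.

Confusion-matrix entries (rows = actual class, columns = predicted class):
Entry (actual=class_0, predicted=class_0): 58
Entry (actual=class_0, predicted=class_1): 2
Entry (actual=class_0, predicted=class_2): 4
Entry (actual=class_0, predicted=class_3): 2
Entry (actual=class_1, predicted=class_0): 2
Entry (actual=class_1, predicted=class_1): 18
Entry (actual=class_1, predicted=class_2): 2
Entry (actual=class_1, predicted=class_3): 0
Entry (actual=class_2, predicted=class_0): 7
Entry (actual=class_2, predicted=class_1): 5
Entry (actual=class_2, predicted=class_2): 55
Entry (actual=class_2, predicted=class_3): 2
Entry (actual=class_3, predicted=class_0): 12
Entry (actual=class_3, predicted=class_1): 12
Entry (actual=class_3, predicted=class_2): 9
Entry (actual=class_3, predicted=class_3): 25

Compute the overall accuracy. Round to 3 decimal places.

Accuracy = trace / total = (58+18+55+25=156) / 215 = 156/215 = 0.726

0.726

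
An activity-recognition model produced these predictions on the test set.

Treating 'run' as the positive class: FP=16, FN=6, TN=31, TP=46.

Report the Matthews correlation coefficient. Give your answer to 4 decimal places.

MCC = (TP·TN − FP·FN) / √((TP+FP)(TP+FN)(TN+FP)(TN+FN))
Numerator = 46·31 − 16·6 = 1330
Denominator = √(62·52·47·37) = √5606536 = 2367.8125
MCC = 1330 / 2367.8125 = 0.5617

0.5617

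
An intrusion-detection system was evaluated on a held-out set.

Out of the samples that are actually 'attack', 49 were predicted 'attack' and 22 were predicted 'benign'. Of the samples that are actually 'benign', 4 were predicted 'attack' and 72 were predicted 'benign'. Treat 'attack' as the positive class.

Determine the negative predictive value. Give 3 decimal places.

0.766

NPV = TN/(TN+FN) = 72/(72+22) = 0.766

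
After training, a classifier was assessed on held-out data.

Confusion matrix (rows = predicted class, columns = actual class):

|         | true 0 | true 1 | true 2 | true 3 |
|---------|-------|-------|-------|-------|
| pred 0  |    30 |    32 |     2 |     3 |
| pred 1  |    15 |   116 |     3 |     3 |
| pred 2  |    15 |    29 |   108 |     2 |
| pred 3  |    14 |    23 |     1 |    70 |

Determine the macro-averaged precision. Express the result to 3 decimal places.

0.661

Per-class precision (TP/(TP+FP)):
  0: TP=30, FP=32+2+3=37 → 30/67 = 0.4478
  1: TP=116, FP=15+3+3=21 → 116/137 = 0.8467
  2: TP=108, FP=15+29+2=46 → 108/154 = 0.7013
  3: TP=70, FP=14+23+1=38 → 70/108 = 0.6481
Macro-precision = mean = (0.4478 + 0.8467 + 0.7013 + 0.6481) / 4 = 0.661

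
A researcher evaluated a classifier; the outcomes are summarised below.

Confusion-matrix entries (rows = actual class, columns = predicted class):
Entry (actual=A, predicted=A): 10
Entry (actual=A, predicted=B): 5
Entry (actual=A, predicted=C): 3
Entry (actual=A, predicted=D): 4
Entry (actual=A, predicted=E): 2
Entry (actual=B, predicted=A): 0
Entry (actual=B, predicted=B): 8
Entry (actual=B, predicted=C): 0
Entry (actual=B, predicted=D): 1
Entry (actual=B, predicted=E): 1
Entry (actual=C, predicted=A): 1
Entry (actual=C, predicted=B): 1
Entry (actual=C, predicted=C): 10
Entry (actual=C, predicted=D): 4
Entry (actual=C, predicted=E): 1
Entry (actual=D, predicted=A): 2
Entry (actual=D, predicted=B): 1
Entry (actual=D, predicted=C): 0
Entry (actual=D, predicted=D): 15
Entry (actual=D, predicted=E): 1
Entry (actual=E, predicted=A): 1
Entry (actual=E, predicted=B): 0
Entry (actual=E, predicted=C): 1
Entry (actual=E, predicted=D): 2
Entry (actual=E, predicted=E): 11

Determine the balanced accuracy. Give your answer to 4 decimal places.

Balanced accuracy = mean of per-class recall.
  A: recall = 10/24 = 0.41667
  B: recall = 8/10 = 0.80000
  C: recall = 10/17 = 0.58824
  D: recall = 15/19 = 0.78947
  E: recall = 11/15 = 0.73333
Mean = (0.41667 + 0.80000 + 0.58824 + 0.78947 + 0.73333) / 5 = 0.6655

0.6655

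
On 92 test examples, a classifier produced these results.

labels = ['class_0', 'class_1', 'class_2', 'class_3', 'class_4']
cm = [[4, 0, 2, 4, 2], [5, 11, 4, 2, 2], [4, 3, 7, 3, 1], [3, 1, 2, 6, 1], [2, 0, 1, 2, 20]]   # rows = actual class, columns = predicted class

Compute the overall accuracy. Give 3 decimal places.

0.522

Accuracy = trace / total = (4+11+7+6+20=48) / 92 = 48/92 = 0.522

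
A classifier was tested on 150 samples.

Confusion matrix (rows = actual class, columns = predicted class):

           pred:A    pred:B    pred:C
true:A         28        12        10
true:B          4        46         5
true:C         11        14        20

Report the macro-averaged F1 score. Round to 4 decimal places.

Per-class F1 score (2·TP/(2·TP+FP+FN)):
  A: TP=28, FP=4+11=15, FN=12+10=22 → 56/93 = 0.60215
  B: TP=46, FP=12+14=26, FN=4+5=9 → 92/127 = 0.72441
  C: TP=20, FP=10+5=15, FN=11+14=25 → 40/80 = 0.50000
Macro-F1 score = mean = (0.60215 + 0.72441 + 0.50000) / 3 = 0.6089

0.6089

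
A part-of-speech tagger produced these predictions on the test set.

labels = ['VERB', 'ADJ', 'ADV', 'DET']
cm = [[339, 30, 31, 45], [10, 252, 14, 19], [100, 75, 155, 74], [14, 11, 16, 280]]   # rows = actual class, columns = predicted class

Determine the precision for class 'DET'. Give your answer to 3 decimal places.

0.670

Treat 'DET' as positive and all other classes as negative.
precision = TP/(TP+FP).
DET: TP=280, FP=45+19+74=138 → 280/418 = 0.6699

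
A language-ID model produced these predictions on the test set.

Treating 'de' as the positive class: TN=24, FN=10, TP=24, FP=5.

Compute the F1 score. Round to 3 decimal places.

0.762

Precision = TP/(TP+FP) = 24/29 = 0.8276
Recall = TP/(TP+FN) = 24/34 = 0.7059
F1 = 2·TP/(2·TP+FP+FN) = 48/63 = 0.762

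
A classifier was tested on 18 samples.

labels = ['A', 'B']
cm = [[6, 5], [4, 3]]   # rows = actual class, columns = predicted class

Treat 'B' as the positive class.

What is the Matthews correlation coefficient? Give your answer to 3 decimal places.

MCC = (TP·TN − FP·FN) / √((TP+FP)(TP+FN)(TN+FP)(TN+FN))
Numerator = 3·6 − 5·4 = -2
Denominator = √(8·7·11·10) = √6160 = 78.4857
MCC = -2 / 78.4857 = -0.025

-0.025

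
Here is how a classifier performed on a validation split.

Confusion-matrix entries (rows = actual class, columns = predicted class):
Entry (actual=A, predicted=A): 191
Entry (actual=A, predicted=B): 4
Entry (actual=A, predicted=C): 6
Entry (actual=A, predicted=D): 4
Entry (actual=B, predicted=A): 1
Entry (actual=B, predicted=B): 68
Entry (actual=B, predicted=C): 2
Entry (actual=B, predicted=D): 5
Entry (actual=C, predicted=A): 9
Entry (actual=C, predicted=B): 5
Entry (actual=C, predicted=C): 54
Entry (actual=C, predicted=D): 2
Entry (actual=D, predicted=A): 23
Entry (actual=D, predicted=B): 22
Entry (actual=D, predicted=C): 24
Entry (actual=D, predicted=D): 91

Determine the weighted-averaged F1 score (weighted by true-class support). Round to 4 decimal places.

0.7851

Per-class F1 score (2·TP/(2·TP+FP+FN)):
  A: TP=191, FP=1+9+23=33, FN=4+6+4=14 → 382/429 = 0.89044
  B: TP=68, FP=4+5+22=31, FN=1+2+5=8 → 136/175 = 0.77714
  C: TP=54, FP=6+2+24=32, FN=9+5+2=16 → 108/156 = 0.69231
  D: TP=91, FP=4+5+2=11, FN=23+22+24=69 → 182/262 = 0.69466
Weighted-F1 score = Σ (supportᵢ/N)·F1 scoreᵢ with N=511: (205/511)·0.89044 + (76/511)·0.77714 + (70/511)·0.69231 + (160/511)·0.69466 = 0.7851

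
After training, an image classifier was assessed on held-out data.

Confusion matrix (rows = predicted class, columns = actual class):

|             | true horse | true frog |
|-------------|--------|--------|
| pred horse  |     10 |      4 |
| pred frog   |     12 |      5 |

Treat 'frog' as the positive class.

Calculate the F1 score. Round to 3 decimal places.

Precision = TP/(TP+FP) = 5/17 = 0.2941
Recall = TP/(TP+FN) = 5/9 = 0.5556
F1 = 2·TP/(2·TP+FP+FN) = 10/26 = 0.385

0.385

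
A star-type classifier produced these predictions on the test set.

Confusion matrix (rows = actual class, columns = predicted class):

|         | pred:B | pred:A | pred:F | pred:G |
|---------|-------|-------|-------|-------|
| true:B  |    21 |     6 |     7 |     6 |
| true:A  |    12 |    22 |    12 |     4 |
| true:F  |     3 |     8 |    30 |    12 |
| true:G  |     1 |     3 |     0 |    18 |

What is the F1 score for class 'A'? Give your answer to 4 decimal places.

0.4944

One-vs-rest for 'A': TP = diagonal; FP = other classes predicted 'A'; FN = 'A' predicted as other.
F1 score = 2·TP/(2·TP+FP+FN).
A: TP=22, FP=6+8+3=17, FN=12+12+4=28 → 44/89 = 0.49438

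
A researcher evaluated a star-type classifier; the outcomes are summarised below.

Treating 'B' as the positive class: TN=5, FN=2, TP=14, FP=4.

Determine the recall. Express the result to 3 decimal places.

0.875

Recall = TP/(TP+FN) = 14/(14+2) = 14/16 = 0.875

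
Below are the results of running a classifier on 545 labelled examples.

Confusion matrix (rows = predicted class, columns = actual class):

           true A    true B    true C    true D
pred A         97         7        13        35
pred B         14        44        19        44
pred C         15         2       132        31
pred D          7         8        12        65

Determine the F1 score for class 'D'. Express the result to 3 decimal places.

0.487

One-vs-rest for 'D': TP = diagonal; FP = other classes predicted 'D'; FN = 'D' predicted as other.
F1 score = 2·TP/(2·TP+FP+FN).
D: TP=65, FP=7+8+12=27, FN=35+44+31=110 → 130/267 = 0.4869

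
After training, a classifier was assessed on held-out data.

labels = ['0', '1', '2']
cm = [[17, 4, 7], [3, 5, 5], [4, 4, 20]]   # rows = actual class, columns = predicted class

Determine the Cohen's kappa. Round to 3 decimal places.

0.384

Observed agreement pₒ = trace/N = 42/69 = 0.6087
Expected agreement pₑ = Σ (rowᵢ·colᵢ)/N² = (28·24 + 13·13 + 28·32)/69² = 0.3648
κ = (pₒ − pₑ)/(1 − pₑ) = (0.6087 − 0.3648)/(1 − 0.3648) = 0.384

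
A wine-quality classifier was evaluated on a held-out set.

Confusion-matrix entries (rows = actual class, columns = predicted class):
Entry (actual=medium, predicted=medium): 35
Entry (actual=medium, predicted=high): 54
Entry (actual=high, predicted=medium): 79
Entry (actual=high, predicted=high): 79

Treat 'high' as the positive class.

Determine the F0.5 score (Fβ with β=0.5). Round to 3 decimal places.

0.572

Fβ = (1+β²)·TP / ((1+β²)·TP + β²·FN + FP), with β²=1/4
= 1.25·79 / (1.25·79 + 0.25·79 + 54) = 0.572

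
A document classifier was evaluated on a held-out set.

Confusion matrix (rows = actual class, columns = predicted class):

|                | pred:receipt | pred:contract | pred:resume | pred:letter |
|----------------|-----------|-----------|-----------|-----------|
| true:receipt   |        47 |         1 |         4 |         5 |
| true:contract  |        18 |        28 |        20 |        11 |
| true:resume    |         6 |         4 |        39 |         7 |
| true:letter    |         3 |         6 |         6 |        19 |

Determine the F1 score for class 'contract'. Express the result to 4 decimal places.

0.4828

F1 score = 2·TP/(2·TP+FP+FN).
contract: TP=28, FP=1+4+6=11, FN=18+20+11=49 → 56/116 = 0.48276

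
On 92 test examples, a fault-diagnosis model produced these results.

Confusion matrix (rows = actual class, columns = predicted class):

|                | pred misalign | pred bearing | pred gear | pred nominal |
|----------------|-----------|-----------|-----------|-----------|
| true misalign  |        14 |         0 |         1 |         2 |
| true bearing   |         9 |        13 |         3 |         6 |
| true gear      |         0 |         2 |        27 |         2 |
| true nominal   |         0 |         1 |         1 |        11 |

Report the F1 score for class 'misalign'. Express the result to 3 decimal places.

Take TP from the diagonal, FP from the rest of the 'misalign' prediction marginal, FN from the rest of the 'misalign' actual marginal.
F1 score = 2·TP/(2·TP+FP+FN).
misalign: TP=14, FP=9+0+0=9, FN=0+1+2=3 → 28/40 = 0.7000

0.700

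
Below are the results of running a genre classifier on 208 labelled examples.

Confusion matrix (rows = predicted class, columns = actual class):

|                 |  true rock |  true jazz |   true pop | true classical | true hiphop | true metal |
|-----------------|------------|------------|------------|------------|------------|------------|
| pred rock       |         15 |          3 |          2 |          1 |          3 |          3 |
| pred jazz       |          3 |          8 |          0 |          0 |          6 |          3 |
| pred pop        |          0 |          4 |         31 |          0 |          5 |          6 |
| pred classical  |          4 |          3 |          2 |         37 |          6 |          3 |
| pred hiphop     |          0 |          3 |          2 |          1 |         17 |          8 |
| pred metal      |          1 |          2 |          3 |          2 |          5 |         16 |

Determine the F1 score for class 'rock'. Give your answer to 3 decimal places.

0.600

F1 score = 2·TP/(2·TP+FP+FN).
rock: TP=15, FP=3+2+1+3+3=12, FN=3+0+4+0+1=8 → 30/50 = 0.6000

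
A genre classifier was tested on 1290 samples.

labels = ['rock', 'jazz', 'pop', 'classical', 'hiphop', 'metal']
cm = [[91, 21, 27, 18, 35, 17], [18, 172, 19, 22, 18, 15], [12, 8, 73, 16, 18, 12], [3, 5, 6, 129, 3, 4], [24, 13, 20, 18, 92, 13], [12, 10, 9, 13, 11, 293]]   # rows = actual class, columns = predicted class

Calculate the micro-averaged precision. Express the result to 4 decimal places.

0.6589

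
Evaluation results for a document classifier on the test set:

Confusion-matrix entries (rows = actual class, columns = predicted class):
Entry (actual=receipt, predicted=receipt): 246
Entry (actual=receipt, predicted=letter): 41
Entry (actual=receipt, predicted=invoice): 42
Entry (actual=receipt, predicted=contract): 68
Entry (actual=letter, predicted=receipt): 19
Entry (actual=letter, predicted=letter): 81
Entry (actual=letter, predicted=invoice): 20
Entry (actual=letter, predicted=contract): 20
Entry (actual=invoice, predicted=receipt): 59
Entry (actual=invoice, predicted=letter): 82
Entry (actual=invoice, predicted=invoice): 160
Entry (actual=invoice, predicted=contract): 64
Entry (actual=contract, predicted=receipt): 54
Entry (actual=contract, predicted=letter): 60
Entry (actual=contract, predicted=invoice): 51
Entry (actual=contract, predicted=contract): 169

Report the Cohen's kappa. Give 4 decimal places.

Observed agreement pₒ = trace/N = 656/1236 = 0.53074
Expected agreement pₑ = Σ (rowᵢ·colᵢ)/N² = (397·378 + 140·264 + 365·273 + 334·321)/1236² = 0.25783
κ = (pₒ − pₑ)/(1 − pₑ) = (0.53074 − 0.25783)/(1 − 0.25783) = 0.3677

0.3677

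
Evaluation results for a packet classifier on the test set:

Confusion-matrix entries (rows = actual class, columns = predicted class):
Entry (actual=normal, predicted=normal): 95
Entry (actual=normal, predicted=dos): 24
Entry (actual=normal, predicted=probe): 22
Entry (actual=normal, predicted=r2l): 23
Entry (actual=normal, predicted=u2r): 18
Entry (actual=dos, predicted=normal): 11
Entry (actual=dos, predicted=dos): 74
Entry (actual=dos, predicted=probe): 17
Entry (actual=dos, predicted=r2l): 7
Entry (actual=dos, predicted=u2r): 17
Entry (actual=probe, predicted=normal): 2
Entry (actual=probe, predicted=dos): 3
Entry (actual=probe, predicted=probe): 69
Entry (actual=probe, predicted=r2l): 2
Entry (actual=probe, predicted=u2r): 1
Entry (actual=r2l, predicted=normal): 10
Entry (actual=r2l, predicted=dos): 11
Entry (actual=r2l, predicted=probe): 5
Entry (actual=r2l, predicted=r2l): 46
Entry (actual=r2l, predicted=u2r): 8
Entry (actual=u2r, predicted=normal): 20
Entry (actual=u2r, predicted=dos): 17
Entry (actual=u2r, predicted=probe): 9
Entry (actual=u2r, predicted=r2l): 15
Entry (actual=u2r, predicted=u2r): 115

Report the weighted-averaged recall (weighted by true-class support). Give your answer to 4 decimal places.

0.6225

Per-class recall (TP/(TP+FN)):
  normal: TP=95, FN=24+22+23+18=87 → 95/182 = 0.52198
  dos: TP=74, FN=11+17+7+17=52 → 74/126 = 0.58730
  probe: TP=69, FN=2+3+2+1=8 → 69/77 = 0.89610
  r2l: TP=46, FN=10+11+5+8=34 → 46/80 = 0.57500
  u2r: TP=115, FN=20+17+9+15=61 → 115/176 = 0.65341
Weighted-recall = Σ (supportᵢ/N)·recallᵢ with N=641: (182/641)·0.52198 + (126/641)·0.58730 + (77/641)·0.89610 + (80/641)·0.57500 + (176/641)·0.65341 = 0.6225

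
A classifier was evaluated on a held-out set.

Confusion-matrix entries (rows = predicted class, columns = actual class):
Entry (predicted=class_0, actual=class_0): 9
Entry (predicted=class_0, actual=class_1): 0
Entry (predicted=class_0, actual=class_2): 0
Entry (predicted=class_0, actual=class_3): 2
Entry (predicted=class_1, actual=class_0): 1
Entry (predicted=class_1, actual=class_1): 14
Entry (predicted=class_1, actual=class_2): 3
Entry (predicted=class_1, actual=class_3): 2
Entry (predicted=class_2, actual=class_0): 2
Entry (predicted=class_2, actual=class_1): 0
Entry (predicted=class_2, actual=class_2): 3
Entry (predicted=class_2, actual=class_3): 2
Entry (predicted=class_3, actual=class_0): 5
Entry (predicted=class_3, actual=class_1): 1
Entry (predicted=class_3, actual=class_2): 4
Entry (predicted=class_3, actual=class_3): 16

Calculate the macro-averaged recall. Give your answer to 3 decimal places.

0.623

Per-class recall (TP/(TP+FN)):
  class_0: TP=9, FN=1+2+5=8 → 9/17 = 0.5294
  class_1: TP=14, FN=0+0+1=1 → 14/15 = 0.9333
  class_2: TP=3, FN=0+3+4=7 → 3/10 = 0.3000
  class_3: TP=16, FN=2+2+2=6 → 16/22 = 0.7273
Macro-recall = mean = (0.5294 + 0.9333 + 0.3000 + 0.7273) / 4 = 0.623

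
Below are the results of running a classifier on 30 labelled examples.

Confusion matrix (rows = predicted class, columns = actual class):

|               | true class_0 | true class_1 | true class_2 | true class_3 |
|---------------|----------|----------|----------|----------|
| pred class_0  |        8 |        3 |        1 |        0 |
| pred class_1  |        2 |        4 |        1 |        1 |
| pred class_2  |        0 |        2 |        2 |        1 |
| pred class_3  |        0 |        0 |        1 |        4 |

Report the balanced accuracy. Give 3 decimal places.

0.578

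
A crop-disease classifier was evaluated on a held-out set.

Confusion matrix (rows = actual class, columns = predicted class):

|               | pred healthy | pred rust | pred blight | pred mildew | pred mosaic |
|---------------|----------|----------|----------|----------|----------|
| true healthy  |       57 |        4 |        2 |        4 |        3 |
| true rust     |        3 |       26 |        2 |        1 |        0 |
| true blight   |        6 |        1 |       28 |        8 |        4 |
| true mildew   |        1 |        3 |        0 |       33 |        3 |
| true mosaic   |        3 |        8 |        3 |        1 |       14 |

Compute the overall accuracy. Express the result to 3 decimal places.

Accuracy = trace / total = (57+26+28+33+14=158) / 218 = 158/218 = 0.725

0.725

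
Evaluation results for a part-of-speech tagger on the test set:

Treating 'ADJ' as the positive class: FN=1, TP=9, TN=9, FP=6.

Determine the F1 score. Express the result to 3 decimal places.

0.720

Precision = TP/(TP+FP) = 9/15 = 0.6000
Recall = TP/(TP+FN) = 9/10 = 0.9000
F1 = 2·TP/(2·TP+FP+FN) = 18/25 = 0.720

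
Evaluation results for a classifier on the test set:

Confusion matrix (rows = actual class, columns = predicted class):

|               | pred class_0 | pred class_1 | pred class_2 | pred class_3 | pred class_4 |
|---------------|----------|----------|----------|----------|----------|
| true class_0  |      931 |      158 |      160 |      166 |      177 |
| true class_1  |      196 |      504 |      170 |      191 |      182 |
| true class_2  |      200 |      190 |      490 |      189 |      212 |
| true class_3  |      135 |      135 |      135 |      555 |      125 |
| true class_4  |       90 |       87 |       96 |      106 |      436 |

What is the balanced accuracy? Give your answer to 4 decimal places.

0.4839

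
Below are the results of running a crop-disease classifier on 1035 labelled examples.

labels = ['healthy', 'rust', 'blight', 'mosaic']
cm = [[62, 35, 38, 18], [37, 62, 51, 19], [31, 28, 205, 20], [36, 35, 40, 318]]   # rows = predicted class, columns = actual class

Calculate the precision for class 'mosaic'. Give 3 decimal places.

0.741

precision = TP/(TP+FP).
mosaic: TP=318, FP=36+35+40=111 → 318/429 = 0.7413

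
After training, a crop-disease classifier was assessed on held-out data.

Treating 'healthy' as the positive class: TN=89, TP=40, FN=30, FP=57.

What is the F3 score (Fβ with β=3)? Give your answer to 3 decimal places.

0.550

Fβ = (1+β²)·TP / ((1+β²)·TP + β²·FN + FP), with β²=9
= 10·40 / (10·40 + 9·30 + 57) = 0.550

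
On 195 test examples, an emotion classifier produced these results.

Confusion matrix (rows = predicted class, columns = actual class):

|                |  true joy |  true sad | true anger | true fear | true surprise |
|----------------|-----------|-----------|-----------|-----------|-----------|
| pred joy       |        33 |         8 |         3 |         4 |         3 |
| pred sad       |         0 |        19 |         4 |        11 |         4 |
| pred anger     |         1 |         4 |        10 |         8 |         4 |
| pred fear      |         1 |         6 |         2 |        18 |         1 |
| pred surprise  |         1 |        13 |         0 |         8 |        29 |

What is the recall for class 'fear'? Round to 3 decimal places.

recall = TP/(TP+FN).
fear: TP=18, FN=4+11+8+8=31 → 18/49 = 0.3673

0.367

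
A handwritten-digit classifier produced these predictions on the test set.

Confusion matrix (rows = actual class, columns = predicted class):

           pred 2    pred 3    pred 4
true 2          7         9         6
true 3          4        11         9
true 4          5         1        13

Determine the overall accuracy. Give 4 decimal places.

0.4769

Accuracy = trace / total = (7+11+13=31) / 65 = 31/65 = 0.4769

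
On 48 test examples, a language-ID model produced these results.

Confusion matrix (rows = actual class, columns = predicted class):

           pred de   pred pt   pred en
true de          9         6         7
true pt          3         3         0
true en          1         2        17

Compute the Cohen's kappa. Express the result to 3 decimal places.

Observed agreement pₒ = trace/N = 29/48 = 0.6042
Expected agreement pₑ = Σ (rowᵢ·colᵢ)/N² = (22·13 + 6·11 + 20·24)/48² = 0.3611
κ = (pₒ − pₑ)/(1 − pₑ) = (0.6042 − 0.3611)/(1 − 0.3611) = 0.380

0.380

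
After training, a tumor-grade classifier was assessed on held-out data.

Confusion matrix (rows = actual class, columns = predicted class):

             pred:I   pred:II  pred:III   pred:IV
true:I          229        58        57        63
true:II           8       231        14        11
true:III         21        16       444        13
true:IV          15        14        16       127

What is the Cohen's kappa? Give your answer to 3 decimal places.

0.684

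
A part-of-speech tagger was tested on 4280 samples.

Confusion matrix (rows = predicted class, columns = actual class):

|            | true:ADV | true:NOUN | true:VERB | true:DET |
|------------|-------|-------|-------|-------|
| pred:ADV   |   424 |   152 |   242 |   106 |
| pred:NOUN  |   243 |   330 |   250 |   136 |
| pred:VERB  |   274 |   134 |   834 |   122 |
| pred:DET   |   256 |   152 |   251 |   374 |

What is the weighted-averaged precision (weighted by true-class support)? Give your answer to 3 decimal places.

0.478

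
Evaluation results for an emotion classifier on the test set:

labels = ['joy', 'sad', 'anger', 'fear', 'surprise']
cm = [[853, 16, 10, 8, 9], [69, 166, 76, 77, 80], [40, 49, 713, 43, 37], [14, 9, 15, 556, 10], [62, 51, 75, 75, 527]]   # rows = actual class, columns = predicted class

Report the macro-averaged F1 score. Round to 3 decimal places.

Per-class F1 score (2·TP/(2·TP+FP+FN)):
  joy: TP=853, FP=69+40+14+62=185, FN=16+10+8+9=43 → 1706/1934 = 0.8821
  sad: TP=166, FP=16+49+9+51=125, FN=69+76+77+80=302 → 332/759 = 0.4374
  anger: TP=713, FP=10+76+15+75=176, FN=40+49+43+37=169 → 1426/1771 = 0.8052
  fear: TP=556, FP=8+77+43+75=203, FN=14+9+15+10=48 → 1112/1363 = 0.8158
  surprise: TP=527, FP=9+80+37+10=136, FN=62+51+75+75=263 → 1054/1453 = 0.7254
Macro-F1 score = mean = (0.8821 + 0.4374 + 0.8052 + 0.8158 + 0.7254) / 5 = 0.733

0.733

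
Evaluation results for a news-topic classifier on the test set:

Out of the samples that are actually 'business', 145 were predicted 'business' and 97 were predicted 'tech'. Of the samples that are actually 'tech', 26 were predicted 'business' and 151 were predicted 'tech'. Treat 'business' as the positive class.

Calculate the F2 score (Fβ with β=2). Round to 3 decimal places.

0.637

Fβ = (1+β²)·TP / ((1+β²)·TP + β²·FN + FP), with β²=4
= 5·145 / (5·145 + 4·97 + 26) = 0.637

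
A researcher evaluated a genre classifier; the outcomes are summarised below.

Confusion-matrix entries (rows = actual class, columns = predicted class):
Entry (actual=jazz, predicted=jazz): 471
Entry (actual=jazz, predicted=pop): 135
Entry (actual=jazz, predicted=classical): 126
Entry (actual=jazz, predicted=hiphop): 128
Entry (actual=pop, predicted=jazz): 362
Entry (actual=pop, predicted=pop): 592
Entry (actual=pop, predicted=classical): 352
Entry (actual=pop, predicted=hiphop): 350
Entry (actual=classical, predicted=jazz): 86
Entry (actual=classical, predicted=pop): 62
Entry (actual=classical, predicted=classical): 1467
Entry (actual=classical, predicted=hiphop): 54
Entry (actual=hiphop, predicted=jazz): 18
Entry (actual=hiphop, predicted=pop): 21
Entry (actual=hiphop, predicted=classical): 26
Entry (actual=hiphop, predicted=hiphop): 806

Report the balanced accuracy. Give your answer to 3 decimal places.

0.677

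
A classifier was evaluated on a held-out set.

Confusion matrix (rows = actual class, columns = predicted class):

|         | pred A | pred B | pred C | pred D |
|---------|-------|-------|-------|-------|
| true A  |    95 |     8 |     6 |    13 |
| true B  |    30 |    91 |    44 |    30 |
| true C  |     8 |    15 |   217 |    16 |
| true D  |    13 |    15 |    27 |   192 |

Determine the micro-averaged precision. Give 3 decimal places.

0.726

Micro-averaging pools counts across classes: ΣTP=595, ΣFP=225, ΣFN=225.
Micro-precision = TP/(TP+FP) on pooled counts = 0.726 (equals overall accuracy in single-label multiclass).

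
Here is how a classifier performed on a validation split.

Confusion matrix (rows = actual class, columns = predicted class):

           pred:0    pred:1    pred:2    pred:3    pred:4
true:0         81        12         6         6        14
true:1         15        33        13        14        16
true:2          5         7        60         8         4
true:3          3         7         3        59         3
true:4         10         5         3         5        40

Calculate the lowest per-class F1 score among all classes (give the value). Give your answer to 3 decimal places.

Per-class F1 score (2·TP/(2·TP+FP+FN)):
  0: TP=81, FP=15+5+3+10=33, FN=12+6+6+14=38 → 162/233 = 0.6953
  1: TP=33, FP=12+7+7+5=31, FN=15+13+14+16=58 → 66/155 = 0.4258
  2: TP=60, FP=6+13+3+3=25, FN=5+7+8+4=24 → 120/169 = 0.7101
  3: TP=59, FP=6+14+8+5=33, FN=3+7+3+3=16 → 118/167 = 0.7066
  4: TP=40, FP=14+16+4+3=37, FN=10+5+3+5=23 → 80/140 = 0.5714
Lowest is class '1' with F1 score = 0.426.

0.426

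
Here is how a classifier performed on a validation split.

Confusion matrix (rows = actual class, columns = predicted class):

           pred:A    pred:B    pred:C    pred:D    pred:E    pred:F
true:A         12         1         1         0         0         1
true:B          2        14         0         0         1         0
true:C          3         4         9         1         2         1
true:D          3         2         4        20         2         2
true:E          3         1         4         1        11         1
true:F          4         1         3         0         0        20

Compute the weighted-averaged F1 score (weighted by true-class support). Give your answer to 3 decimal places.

Per-class F1 score (2·TP/(2·TP+FP+FN)):
  A: TP=12, FP=2+3+3+3+4=15, FN=1+1+0+0+1=3 → 24/42 = 0.5714
  B: TP=14, FP=1+4+2+1+1=9, FN=2+0+0+1+0=3 → 28/40 = 0.7000
  C: TP=9, FP=1+0+4+4+3=12, FN=3+4+1+2+1=11 → 18/41 = 0.4390
  D: TP=20, FP=0+0+1+1+0=2, FN=3+2+4+2+2=13 → 40/55 = 0.7273
  E: TP=11, FP=0+1+2+2+0=5, FN=3+1+4+1+1=10 → 22/37 = 0.5946
  F: TP=20, FP=1+0+1+2+1=5, FN=4+1+3+0+0=8 → 40/53 = 0.7547
Weighted-F1 score = Σ (supportᵢ/N)·F1 scoreᵢ with N=134: (15/134)·0.5714 + (17/134)·0.7000 + (20/134)·0.4390 + (33/134)·0.7273 + (21/134)·0.5946 + (28/134)·0.7547 = 0.648

0.648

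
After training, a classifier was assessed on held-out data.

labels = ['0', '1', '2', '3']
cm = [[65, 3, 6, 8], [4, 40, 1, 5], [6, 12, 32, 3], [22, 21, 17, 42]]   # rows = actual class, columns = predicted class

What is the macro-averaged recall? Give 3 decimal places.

0.652

Per-class recall (TP/(TP+FN)):
  0: TP=65, FN=3+6+8=17 → 65/82 = 0.7927
  1: TP=40, FN=4+1+5=10 → 40/50 = 0.8000
  2: TP=32, FN=6+12+3=21 → 32/53 = 0.6038
  3: TP=42, FN=22+21+17=60 → 42/102 = 0.4118
Macro-recall = mean = (0.7927 + 0.8000 + 0.6038 + 0.4118) / 4 = 0.652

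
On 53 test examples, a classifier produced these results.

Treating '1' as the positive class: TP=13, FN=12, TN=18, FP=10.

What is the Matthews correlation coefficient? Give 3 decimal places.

MCC = (TP·TN − FP·FN) / √((TP+FP)(TP+FN)(TN+FP)(TN+FN))
Numerator = 13·18 − 10·12 = 114
Denominator = √(23·25·28·30) = √483000 = 694.9820
MCC = 114 / 694.9820 = 0.164

0.164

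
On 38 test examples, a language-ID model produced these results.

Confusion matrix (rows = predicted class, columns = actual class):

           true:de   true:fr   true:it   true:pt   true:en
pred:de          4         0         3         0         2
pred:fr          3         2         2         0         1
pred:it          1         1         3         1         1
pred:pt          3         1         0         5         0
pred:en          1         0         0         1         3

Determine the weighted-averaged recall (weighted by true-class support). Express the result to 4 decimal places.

Per-class recall (TP/(TP+FN)):
  de: TP=4, FN=3+1+3+1=8 → 4/12 = 0.33333
  fr: TP=2, FN=0+1+1+0=2 → 2/4 = 0.50000
  it: TP=3, FN=3+2+0+0=5 → 3/8 = 0.37500
  pt: TP=5, FN=0+0+1+1=2 → 5/7 = 0.71429
  en: TP=3, FN=2+1+1+0=4 → 3/7 = 0.42857
Weighted-recall = Σ (supportᵢ/N)·recallᵢ with N=38: (12/38)·0.33333 + (4/38)·0.50000 + (8/38)·0.37500 + (7/38)·0.71429 + (7/38)·0.42857 = 0.4474

0.4474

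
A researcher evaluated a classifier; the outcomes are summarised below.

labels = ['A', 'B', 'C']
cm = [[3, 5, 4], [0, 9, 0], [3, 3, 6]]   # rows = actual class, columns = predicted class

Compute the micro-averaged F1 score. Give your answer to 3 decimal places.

Micro-averaging pools counts across classes: ΣTP=18, ΣFP=15, ΣFN=15.
Micro-F1 score = 2·TP/(2·TP+FP+FN) on pooled counts = 0.545 (equals overall accuracy in single-label multiclass).

0.545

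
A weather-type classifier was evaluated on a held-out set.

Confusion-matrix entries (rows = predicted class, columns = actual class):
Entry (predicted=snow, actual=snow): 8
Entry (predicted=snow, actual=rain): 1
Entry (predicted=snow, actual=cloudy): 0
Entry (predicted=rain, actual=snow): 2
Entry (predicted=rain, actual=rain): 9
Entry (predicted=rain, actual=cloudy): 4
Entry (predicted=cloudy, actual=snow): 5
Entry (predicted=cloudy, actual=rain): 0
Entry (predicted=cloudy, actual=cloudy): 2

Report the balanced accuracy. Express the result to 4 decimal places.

0.5889

Balanced accuracy = mean of per-class recall.
  snow: recall = 8/15 = 0.53333
  rain: recall = 9/10 = 0.90000
  cloudy: recall = 2/6 = 0.33333
Mean = (0.53333 + 0.90000 + 0.33333) / 3 = 0.5889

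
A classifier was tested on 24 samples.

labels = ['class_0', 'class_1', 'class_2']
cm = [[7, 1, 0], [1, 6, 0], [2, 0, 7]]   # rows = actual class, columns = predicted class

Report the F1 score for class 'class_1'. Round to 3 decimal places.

Treat 'class_1' as positive and all other classes as negative.
F1 score = 2·TP/(2·TP+FP+FN).
class_1: TP=6, FP=1+0=1, FN=1+0=1 → 12/14 = 0.8571

0.857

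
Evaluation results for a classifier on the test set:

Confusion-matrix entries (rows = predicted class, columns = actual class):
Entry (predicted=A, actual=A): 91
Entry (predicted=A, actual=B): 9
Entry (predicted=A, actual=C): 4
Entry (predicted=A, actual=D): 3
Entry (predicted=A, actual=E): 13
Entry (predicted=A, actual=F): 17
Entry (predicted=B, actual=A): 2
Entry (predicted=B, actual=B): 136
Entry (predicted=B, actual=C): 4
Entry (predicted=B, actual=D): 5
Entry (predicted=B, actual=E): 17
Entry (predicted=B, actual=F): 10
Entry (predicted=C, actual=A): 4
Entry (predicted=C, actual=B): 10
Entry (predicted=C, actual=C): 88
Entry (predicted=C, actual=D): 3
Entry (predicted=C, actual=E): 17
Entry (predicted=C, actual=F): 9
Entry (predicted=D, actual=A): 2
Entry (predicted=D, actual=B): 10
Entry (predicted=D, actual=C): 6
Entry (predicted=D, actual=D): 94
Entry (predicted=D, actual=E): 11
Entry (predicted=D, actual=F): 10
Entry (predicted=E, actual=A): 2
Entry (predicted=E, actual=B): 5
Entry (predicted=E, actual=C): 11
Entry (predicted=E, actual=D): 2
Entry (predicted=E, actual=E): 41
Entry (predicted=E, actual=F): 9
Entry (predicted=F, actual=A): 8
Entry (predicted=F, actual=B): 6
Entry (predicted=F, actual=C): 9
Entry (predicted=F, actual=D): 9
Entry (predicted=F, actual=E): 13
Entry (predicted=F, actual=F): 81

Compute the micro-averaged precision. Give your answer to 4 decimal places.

0.6887

Micro-averaging pools counts across classes: ΣTP=531, ΣFP=240, ΣFN=240.
Micro-precision = TP/(TP+FP) on pooled counts = 0.6887 (equals overall accuracy in single-label multiclass).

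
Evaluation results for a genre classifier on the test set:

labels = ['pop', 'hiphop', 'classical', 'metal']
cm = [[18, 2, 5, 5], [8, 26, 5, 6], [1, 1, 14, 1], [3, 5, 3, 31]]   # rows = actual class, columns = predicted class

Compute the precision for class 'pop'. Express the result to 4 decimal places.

Treat 'pop' as positive and all other classes as negative.
precision = TP/(TP+FP).
pop: TP=18, FP=8+1+3=12 → 18/30 = 0.60000

0.6000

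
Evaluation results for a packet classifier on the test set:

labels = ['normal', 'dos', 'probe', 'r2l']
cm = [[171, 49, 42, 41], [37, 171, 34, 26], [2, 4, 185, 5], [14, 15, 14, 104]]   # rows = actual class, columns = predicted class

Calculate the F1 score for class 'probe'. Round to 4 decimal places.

0.7856

One-vs-rest for 'probe': TP = diagonal; FP = other classes predicted 'probe'; FN = 'probe' predicted as other.
F1 score = 2·TP/(2·TP+FP+FN).
probe: TP=185, FP=42+34+14=90, FN=2+4+5=11 → 370/471 = 0.78556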